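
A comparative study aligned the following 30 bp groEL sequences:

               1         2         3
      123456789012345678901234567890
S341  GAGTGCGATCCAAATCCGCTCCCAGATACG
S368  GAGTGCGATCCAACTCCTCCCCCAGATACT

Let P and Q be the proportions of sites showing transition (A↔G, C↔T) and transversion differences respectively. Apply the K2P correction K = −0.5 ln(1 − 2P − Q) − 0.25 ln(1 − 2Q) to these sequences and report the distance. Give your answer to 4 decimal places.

0.1469

Differing sites — 14:A/C (Tv); 18:G/T (Tv); 20:T/C (Ti); 30:G/T (Tv).
Of the 4 differences, 1 transition and 3 transversions over 30 sites: P = 1/30 = 0.033333, Q = 3/30 = 0.100000.
d = −0.5·ln(0.833334) − 0.25·ln(0.800000) = −0.5·(-0.182321) − 0.25·(-0.223144) = 0.1469.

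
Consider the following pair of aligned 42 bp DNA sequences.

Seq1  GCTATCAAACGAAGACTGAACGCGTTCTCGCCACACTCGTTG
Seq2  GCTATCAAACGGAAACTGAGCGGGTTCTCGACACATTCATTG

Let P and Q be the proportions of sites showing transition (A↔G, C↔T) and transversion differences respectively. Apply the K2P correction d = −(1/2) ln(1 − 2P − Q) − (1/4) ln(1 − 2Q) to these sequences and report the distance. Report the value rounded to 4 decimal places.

Differing sites — 12:A/G (Ti); 14:G/A (Ti); 20:A/G (Ti); 23:C/G (Tv); 31:C/A (Tv); 36:C/T (Ti); 39:G/A (Ti).
Of the 7 differences, 5 transitions and 2 transversions over 42 sites: P = 5/42 = 0.119048, Q = 2/42 = 0.047619.
d = −0.5·ln(0.714285) − 0.25·ln(0.904762) = −0.5·(-0.336473) − 0.25·(-0.100083) = 0.1933.

0.1933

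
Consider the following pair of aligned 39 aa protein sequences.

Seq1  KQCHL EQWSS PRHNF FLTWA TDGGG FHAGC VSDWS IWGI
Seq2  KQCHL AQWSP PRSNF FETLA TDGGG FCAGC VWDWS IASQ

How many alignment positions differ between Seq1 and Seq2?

Mismatches occur at site 6 (E→A), site 10 (S→P), site 13 (H→S), site 17 (L→E), site 19 (W→L), site 27 (H→C), site 32 (S→W), site 37 (W→A), site 38 (G→S), site 39 (I→Q).
That gives 10 mismatches out of 39 aligned sites, so the Hamming distance is 10.

10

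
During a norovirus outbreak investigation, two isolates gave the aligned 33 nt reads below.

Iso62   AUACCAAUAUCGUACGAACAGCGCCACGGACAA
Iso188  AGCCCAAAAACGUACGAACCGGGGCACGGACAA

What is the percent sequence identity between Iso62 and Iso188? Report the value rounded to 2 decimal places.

Mismatches occur at site 2 (U→G), site 3 (A→C), site 8 (U→A), site 10 (U→A), site 20 (A→C), site 22 (C→G), site 24 (C→G).
26 of the 33 sites match, so the percent identity is 26/33 × 100 = 78.79%.

78.79%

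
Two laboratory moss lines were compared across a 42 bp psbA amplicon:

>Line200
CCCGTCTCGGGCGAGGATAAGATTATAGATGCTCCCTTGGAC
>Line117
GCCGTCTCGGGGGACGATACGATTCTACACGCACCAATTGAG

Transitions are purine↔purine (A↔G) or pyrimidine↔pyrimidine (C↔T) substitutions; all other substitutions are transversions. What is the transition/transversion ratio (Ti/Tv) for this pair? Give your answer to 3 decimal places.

The sequences differ at positions 1 (C/G, transversion), 12 (C/G, transversion), 15 (G/C, transversion), 20 (A/C, transversion), 25 (A/C, transversion), 28 (G/C, transversion), 30 (T/C, transition), 33 (T/A, transversion), 36 (C/A, transversion), 37 (T/A, transversion), 39 (G/T, transversion), 42 (C/G, transversion).
Of the 12 differences, 1 transition and 11 transversions, so Ti/Tv = 1/11 = 0.091.

0.091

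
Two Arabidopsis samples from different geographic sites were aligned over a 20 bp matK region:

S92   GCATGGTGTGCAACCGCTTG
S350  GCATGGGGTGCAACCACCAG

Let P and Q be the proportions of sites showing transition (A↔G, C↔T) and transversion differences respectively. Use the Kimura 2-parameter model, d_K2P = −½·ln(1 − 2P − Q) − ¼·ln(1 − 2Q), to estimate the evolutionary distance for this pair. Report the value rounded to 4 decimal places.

Differing sites — 7:T/G (Tv); 16:G/A (Ti); 18:T/C (Ti); 19:T/A (Tv).
Of the 4 differences, 2 transitions and 2 transversions over 20 sites: P = 2/20 = 0.100000, Q = 2/20 = 0.100000.
d = −0.5·ln(0.700000) − 0.25·ln(0.800000) = −0.5·(-0.356675) − 0.25·(-0.223144) = 0.2341.

0.2341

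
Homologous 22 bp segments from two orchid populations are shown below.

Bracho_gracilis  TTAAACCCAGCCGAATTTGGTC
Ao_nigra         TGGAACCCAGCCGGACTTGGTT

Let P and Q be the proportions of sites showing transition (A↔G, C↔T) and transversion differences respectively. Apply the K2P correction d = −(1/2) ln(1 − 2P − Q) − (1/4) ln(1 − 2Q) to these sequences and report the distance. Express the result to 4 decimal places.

0.2869

The sequences differ at positions 2 (T/G, transversion), 3 (A/G, transition), 14 (A/G, transition), 16 (T/C, transition), 22 (C/T, transition).
Of the 5 differences, 4 transitions and 1 transversion over 22 sites: P = 4/22 = 0.181818, Q = 1/22 = 0.045455.
d = −0.5·ln(0.590909) − 0.25·ln(0.909090) = −0.5·(-0.526093) − 0.25·(-0.095311) = 0.2869.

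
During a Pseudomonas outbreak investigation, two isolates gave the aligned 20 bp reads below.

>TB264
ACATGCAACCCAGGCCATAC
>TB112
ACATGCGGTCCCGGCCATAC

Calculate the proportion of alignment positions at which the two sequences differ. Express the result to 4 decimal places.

0.2000

Differing sites — 7:A/G; 8:A/G; 9:C/T; 12:A/C.
There are 4 differences over 20 sites, so p = 4/20 = 0.2000.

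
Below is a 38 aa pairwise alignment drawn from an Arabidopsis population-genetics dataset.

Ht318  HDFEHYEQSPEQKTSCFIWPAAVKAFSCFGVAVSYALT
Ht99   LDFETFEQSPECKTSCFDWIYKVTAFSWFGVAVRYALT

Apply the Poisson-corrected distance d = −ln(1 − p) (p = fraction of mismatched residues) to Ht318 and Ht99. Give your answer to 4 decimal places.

Differing sites — 1:H/L; 5:H/T; 6:Y/F; 12:Q/C; 18:I/D; 20:P/I; 21:A/Y; 22:A/K; 24:K/T; 28:C/W; 34:S/R.
p = 11/38 = 0.289474.
d = −ln(1 − 0.289474) = −ln(0.710526) = 0.3417.

0.3417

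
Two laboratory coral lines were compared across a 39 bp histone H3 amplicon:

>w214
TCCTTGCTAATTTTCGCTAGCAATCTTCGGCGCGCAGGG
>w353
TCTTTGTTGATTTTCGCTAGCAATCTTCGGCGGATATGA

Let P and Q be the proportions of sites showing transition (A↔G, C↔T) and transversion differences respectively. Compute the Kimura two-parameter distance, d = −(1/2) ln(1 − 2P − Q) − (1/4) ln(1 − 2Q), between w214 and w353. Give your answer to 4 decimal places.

0.2494

Differing sites — 3:C/T (Ti); 7:C/T (Ti); 9:A/G (Ti); 33:C/G (Tv); 34:G/A (Ti); 35:C/T (Ti); 37:G/T (Tv); 39:G/A (Ti).
Of the 8 differences, 6 transitions and 2 transversions over 39 sites: P = 6/39 = 0.153846, Q = 2/39 = 0.051282.
d = −0.5·ln(0.641026) − 0.25·ln(0.897436) = −0.5·(-0.444685) − 0.25·(-0.108213) = 0.2494.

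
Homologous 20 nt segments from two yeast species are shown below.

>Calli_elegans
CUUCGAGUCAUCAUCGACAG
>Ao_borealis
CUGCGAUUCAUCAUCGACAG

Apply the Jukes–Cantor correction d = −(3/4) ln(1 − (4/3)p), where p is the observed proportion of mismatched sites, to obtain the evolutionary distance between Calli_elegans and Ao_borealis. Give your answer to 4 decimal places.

Mismatches occur at site 3 (U↔G), site 7 (G↔U).
p = 2/20 = 0.100000.
d = −0.75 · ln(1 − (4/3)·0.100000) = −0.75 · ln(0.866667) = −0.75 · (-0.143100) = 0.1073.

0.1073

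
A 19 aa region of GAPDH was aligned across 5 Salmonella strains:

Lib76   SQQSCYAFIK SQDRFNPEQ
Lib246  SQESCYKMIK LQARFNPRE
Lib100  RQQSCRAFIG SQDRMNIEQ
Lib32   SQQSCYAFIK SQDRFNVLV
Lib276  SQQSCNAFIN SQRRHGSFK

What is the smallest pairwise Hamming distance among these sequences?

3

Pairwise Hamming distances:
  Lib76 vs Lib246: 7
  Lib76 vs Lib100: 5
  Lib76 vs Lib32: 3
  Lib76 vs Lib276: 8
  Lib246 vs Lib100: 12
  Lib246 vs Lib32: 8
  Lib246 vs Lib276: 12
  Lib100 vs Lib32: 7
  Lib100 vs Lib276: 9
  Lib32 vs Lib276: 8
The smallest is 3, between Lib76 and Lib32.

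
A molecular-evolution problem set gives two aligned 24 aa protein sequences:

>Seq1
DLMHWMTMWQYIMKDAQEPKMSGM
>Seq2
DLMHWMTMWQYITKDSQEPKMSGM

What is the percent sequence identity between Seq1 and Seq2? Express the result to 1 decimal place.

Differing sites — 13:M/T; 16:A/S.
22 of the 24 sites match, so the percent identity is 22/24 × 100 = 91.7%.

91.7%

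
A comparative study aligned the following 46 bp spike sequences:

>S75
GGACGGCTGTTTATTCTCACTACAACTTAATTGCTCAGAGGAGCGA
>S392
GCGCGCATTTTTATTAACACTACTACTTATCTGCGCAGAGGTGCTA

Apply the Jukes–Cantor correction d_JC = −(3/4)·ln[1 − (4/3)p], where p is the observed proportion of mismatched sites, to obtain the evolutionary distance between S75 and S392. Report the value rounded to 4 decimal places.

0.3547

The sequences differ at positions 2 (G/C), 3 (A/G), 6 (G/C), 7 (C/A), 9 (G/T), 16 (C/A), 17 (T/A), 24 (A/T), 30 (A/T), 31 (T/C), 35 (T/G), 42 (A/T), 45 (G/T).
p = 13/46 = 0.282609.
d = −0.75 · ln(1 − (4/3)·0.282609) = −0.75 · ln(0.623188) = −0.75 · (-0.472907) = 0.3547.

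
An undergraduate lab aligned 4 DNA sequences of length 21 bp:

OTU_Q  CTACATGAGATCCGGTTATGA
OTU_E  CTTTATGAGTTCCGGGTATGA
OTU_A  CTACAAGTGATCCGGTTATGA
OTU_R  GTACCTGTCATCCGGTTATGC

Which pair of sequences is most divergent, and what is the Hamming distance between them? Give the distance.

9

Pairwise Hamming distances:
  OTU_Q vs OTU_E: 4
  OTU_Q vs OTU_A: 2
  OTU_Q vs OTU_R: 5
  OTU_E vs OTU_A: 6
  OTU_E vs OTU_R: 9
  OTU_A vs OTU_R: 5
The largest is 9, between OTU_E and OTU_R.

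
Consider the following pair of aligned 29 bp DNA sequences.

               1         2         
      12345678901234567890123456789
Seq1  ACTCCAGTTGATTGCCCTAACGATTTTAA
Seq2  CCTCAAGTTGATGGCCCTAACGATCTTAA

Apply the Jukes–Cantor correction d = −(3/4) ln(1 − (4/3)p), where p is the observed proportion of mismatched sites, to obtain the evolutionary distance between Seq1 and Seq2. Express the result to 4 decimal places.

0.1524

Differing sites — 1:A/C; 5:C/A; 13:T/G; 25:T/C.
p = 4/29 = 0.137931.
d = −0.75 · ln(1 − (4/3)·0.137931) = −0.75 · ln(0.816092) = −0.75 · (-0.203228) = 0.1524.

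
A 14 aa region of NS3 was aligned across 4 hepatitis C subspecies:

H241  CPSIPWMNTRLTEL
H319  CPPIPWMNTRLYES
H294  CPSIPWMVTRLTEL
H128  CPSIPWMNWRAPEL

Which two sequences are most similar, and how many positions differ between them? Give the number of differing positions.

Pairwise Hamming distances:
  H241 vs H319: 3
  H241 vs H294: 1
  H241 vs H128: 3
  H319 vs H294: 4
  H319 vs H128: 5
  H294 vs H128: 4
The smallest is 1, between H241 and H294.

1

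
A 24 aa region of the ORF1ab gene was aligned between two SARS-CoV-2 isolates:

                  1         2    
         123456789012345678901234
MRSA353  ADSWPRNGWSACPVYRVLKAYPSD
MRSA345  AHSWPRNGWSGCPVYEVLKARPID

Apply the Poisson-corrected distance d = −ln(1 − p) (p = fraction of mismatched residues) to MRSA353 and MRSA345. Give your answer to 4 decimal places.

0.2336

Differing sites — 2:D/H; 11:A/G; 16:R/E; 21:Y/R; 23:S/I.
p = 5/24 = 0.208333.
d = −ln(1 − 0.208333) = −ln(0.791667) = 0.2336.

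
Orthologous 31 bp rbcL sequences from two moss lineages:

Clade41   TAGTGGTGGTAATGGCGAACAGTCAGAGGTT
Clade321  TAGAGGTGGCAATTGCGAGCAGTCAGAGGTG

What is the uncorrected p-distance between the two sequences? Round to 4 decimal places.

0.1613

Differing sites — 4:T/A; 10:T/C; 14:G/T; 19:A/G; 31:T/G.
There are 5 differences over 31 sites, so p = 5/31 = 0.1613.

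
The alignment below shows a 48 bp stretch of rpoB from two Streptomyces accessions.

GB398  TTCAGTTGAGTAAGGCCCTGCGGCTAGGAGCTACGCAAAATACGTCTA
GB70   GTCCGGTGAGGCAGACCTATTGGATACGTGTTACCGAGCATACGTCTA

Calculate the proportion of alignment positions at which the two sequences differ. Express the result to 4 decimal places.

0.3750

Mismatches occur at site 1 (T↔G), site 4 (A↔C), site 6 (T↔G), site 11 (T↔G), site 12 (A↔C), site 15 (G↔A), site 18 (C↔T), site 19 (T↔A), site 20 (G↔T), site 21 (C↔T), site 24 (C↔A), site 27 (G↔C), site 29 (A↔T), site 31 (C↔T), site 35 (G↔C), site 36 (C↔G), site 38 (A↔G), site 39 (A↔C).
There are 18 differences over 48 sites, so p = 18/48 = 0.3750.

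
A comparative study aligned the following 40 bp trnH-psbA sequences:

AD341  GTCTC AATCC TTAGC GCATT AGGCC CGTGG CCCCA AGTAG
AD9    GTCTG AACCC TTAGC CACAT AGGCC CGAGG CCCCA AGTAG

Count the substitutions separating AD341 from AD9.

7

Mismatches occur at site 5 (C/G), site 8 (T/C), site 16 (G/C), site 17 (C/A), site 18 (A/C), site 19 (T/A), site 28 (T/A).
That gives 7 mismatches out of 40 aligned sites, so the Hamming distance is 7.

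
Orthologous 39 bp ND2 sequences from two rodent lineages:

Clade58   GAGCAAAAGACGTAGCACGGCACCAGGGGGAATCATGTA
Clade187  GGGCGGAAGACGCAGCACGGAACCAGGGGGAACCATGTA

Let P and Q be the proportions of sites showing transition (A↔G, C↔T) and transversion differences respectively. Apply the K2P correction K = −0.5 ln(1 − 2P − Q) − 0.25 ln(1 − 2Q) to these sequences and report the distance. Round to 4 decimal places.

0.1788

Differing sites — 2:A/G (Ti); 5:A/G (Ti); 6:A/G (Ti); 13:T/C (Ti); 21:C/A (Tv); 33:T/C (Ti).
Of the 6 differences, 5 transitions and 1 transversion over 39 sites: P = 5/39 = 0.128205, Q = 1/39 = 0.025641.
d = −0.5·ln(0.717949) − 0.25·ln(0.948718) = −0.5·(-0.331357) − 0.25·(-0.052644) = 0.1788.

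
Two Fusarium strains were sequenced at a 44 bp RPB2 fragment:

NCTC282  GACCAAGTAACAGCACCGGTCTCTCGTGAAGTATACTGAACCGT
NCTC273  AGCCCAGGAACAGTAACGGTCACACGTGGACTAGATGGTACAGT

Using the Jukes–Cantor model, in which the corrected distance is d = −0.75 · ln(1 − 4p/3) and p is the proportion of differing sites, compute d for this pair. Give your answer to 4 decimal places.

0.4546

The sequences differ at positions 1 (G/A), 2 (A/G), 5 (A/C), 8 (T/G), 14 (C/T), 16 (C/A), 22 (T/A), 24 (T/A), 29 (A/G), 31 (G/C), 34 (T/G), 36 (C/T), 37 (T/G), 39 (A/T), 42 (C/A).
p = 15/44 = 0.340909.
d = −0.75 · ln(1 − (4/3)·0.340909) = −0.75 · ln(0.545455) = −0.75 · (-0.606135) = 0.4546.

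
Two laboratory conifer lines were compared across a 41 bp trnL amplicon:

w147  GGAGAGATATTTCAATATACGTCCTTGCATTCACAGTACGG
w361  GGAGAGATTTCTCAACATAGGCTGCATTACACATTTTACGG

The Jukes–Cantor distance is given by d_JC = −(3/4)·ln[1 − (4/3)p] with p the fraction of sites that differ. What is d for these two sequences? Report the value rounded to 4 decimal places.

The sequences differ at positions 9 (A/T), 11 (T/C), 16 (T/C), 20 (C/G), 22 (T/C), 23 (C/T), 24 (C/G), 25 (T/C), 26 (T/A), 27 (G/T), 28 (C/T), 30 (T/C), 31 (T/A), 34 (C/T), 35 (A/T), 36 (G/T).
p = 16/41 = 0.390244.
d = −0.75 · ln(1 − (4/3)·0.390244) = −0.75 · ln(0.479675) = −0.75 · (-0.734646) = 0.5510.

0.5510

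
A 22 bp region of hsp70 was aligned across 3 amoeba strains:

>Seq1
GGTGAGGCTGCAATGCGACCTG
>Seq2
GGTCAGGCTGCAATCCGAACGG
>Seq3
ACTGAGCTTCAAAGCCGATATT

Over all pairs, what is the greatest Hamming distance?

Pairwise Hamming distances:
  Seq1 vs Seq2: 4
  Seq1 vs Seq3: 11
  Seq2 vs Seq3: 12
The largest is 12, between Seq2 and Seq3.

12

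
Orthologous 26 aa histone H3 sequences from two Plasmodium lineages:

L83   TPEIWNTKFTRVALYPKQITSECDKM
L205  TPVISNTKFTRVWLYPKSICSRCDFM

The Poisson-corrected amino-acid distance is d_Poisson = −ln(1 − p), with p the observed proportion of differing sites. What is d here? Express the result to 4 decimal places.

Mismatches occur at site 3 (E↔V), site 5 (W↔S), site 13 (A↔W), site 18 (Q↔S), site 20 (T↔C), site 22 (E↔R), site 25 (K↔F).
p = 7/26 = 0.269231.
d = −ln(1 − 0.269231) = −ln(0.730769) = 0.3137.

0.3137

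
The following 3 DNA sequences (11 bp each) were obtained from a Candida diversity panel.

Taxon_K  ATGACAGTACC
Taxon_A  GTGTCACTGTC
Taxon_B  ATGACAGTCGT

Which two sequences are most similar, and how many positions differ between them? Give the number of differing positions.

3

Pairwise Hamming distances:
  Taxon_K vs Taxon_A: 5
  Taxon_K vs Taxon_B: 3
  Taxon_A vs Taxon_B: 6
The smallest is 3, between Taxon_K and Taxon_B.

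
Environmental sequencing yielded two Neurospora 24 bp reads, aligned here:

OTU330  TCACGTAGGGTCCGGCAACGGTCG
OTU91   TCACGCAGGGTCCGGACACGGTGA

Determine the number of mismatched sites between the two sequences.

Differing sites — 6:T/C; 16:C/A; 17:A/C; 23:C/G; 24:G/A.
That gives 5 mismatches out of 24 aligned sites, so the Hamming distance is 5.

5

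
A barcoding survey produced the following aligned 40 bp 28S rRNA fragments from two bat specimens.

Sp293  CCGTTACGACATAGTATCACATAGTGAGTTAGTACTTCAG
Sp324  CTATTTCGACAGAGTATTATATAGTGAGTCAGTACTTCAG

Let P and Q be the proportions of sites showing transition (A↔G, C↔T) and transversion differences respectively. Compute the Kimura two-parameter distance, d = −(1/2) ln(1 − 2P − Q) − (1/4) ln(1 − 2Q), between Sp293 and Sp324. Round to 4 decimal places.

0.2047

Differing sites — 2:C/T (Ti); 3:G/A (Ti); 6:A/T (Tv); 12:T/G (Tv); 18:C/T (Ti); 20:C/T (Ti); 30:T/C (Ti).
Of the 7 differences, 5 transitions and 2 transversions over 40 sites: P = 5/40 = 0.125000, Q = 2/40 = 0.050000.
d = −0.5·ln(0.700000) − 0.25·ln(0.900000) = −0.5·(-0.356675) − 0.25·(-0.105361) = 0.2047.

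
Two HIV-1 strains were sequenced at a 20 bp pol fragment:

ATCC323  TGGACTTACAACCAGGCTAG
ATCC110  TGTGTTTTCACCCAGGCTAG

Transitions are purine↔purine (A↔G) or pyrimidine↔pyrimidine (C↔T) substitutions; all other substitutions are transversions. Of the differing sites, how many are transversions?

Differing sites — 3:G/T (Tv); 4:A/G (Ti); 5:C/T (Ti); 8:A/T (Tv); 11:A/C (Tv).
Of the 5 differences, 2 transitions and 3 transversions, so the answer is 3.

3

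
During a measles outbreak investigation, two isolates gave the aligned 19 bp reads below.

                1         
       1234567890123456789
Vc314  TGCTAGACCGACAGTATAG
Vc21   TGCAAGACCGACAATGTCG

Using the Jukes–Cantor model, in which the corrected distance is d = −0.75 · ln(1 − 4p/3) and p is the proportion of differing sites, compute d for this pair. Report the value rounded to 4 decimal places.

0.2471

Differing sites — 4:T/A; 14:G/A; 16:A/G; 18:A/C.
p = 4/19 = 0.210526.
d = −0.75 · ln(1 − (4/3)·0.210526) = −0.75 · ln(0.719299) = −0.75 · (-0.329478) = 0.2471.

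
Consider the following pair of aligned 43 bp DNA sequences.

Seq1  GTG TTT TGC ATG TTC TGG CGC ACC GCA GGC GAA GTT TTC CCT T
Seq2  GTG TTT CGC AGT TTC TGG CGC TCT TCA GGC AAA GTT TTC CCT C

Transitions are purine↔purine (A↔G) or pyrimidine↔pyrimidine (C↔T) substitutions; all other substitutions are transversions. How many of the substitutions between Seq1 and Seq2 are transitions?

4

Mismatches occur at site 7 (T↔C, transition), site 11 (T↔G, transversion), site 12 (G↔T, transversion), site 22 (A↔T, transversion), site 24 (C↔T, transition), site 25 (G↔T, transversion), site 31 (G↔A, transition), site 43 (T↔C, transition).
Of the 8 differences, 4 transitions and 4 transversions, so the answer is 4.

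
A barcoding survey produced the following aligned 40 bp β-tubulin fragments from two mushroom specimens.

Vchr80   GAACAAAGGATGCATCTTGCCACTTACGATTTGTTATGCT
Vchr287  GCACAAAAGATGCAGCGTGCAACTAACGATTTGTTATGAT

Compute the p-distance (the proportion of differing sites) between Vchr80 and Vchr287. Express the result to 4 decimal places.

0.1750

Differing sites — 2:A/C; 8:G/A; 15:T/G; 17:T/G; 21:C/A; 25:T/A; 39:C/A.
There are 7 differences over 40 sites, so p = 7/40 = 0.1750.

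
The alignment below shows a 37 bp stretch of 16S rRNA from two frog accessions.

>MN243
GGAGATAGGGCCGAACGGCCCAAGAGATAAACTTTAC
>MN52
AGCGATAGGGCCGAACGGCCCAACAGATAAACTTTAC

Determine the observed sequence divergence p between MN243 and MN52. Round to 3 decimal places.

0.081

The sequences differ at positions 1 (G/A), 3 (A/C), 24 (G/C).
There are 3 differences over 37 sites, so p = 3/37 = 0.081.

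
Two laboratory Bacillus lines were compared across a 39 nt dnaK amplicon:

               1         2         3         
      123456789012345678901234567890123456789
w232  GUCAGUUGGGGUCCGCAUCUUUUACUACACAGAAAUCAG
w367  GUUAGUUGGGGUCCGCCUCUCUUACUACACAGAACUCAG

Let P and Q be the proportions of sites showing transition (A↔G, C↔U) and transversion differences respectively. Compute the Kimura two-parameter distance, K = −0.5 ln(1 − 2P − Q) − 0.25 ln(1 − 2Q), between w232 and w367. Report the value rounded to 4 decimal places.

Differing sites — 3:C/U (Ti); 17:A/C (Tv); 21:U/C (Ti); 35:A/C (Tv).
Of the 4 differences, 2 transitions and 2 transversions over 39 sites: P = 2/39 = 0.051282, Q = 2/39 = 0.051282.
d = −0.5·ln(0.846154) − 0.25·ln(0.897436) = −0.5·(-0.167054) − 0.25·(-0.108213) = 0.1106.

0.1106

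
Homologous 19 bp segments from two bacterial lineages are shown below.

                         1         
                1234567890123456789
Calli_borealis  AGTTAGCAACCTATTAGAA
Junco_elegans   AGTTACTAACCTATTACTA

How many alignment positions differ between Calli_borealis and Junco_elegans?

Differing sites — 6:G/C; 7:C/T; 17:G/C; 18:A/T.
That gives 4 mismatches out of 19 aligned sites, so the Hamming distance is 4.

4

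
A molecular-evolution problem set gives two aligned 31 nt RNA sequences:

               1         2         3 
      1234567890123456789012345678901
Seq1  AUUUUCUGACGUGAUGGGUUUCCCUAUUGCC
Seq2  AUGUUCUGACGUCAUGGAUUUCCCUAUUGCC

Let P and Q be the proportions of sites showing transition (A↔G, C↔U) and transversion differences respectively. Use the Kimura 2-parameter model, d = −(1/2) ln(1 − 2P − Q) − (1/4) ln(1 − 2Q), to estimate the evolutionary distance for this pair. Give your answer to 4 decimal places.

Mismatches occur at site 3 (U/G, transversion), site 13 (G/C, transversion), site 18 (G/A, transition).
Of the 3 differences, 1 transition and 2 transversions over 31 sites: P = 1/31 = 0.032258, Q = 2/31 = 0.064516.
d = −0.5·ln(0.870968) − 0.25·ln(0.870968) = −0.5·(-0.138150) − 0.25·(-0.138150) = 0.1036.

0.1036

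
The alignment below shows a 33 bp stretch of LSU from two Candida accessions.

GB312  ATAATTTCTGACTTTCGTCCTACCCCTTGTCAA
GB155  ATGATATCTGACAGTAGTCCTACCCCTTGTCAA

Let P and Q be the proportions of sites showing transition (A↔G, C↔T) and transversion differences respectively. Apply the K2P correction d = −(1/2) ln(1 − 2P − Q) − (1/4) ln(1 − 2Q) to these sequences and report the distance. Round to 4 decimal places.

Mismatches occur at site 3 (A→G, transition), site 6 (T→A, transversion), site 13 (T→A, transversion), site 14 (T→G, transversion), site 16 (C→A, transversion).
Of the 5 differences, 1 transition and 4 transversions over 33 sites: P = 1/33 = 0.030303, Q = 4/33 = 0.121212.
d = −0.5·ln(0.818182) − 0.25·ln(0.757576) = −0.5·(-0.200670) − 0.25·(-0.277631) = 0.1697.

0.1697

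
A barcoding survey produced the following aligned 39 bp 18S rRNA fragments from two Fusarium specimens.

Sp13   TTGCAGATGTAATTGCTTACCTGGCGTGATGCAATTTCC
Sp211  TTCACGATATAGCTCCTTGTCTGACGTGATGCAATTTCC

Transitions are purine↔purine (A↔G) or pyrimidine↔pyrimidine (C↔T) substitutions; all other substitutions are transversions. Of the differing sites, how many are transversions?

Differing sites — 3:G/C (Tv); 4:C/A (Tv); 5:A/C (Tv); 9:G/A (Ti); 12:A/G (Ti); 13:T/C (Ti); 15:G/C (Tv); 19:A/G (Ti); 20:C/T (Ti); 24:G/A (Ti).
Of the 10 differences, 6 transitions and 4 transversions, so the answer is 4.

4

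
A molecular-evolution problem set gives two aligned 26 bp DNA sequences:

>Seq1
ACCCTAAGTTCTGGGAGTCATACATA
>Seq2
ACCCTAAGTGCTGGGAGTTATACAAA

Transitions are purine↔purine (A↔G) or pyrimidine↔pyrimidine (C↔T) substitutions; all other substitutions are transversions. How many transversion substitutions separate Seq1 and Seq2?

Differing sites — 10:T/G (Tv); 19:C/T (Ti); 25:T/A (Tv).
Of the 3 differences, 1 transition and 2 transversions, so the answer is 2.

2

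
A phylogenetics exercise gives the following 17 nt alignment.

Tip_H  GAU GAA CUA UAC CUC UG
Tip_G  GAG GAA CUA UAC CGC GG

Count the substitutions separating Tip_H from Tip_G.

Mismatches occur at site 3 (U↔G), site 14 (U↔G), site 16 (U↔G).
That gives 3 mismatches out of 17 aligned sites, so the Hamming distance is 3.

3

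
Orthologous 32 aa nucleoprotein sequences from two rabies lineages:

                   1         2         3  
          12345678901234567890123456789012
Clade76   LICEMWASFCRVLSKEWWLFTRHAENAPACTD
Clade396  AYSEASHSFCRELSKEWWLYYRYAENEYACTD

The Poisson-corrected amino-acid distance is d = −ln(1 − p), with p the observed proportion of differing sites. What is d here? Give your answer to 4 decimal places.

The sequences differ at positions 1 (L/A), 2 (I/Y), 3 (C/S), 5 (M/A), 6 (W/S), 7 (A/H), 12 (V/E), 20 (F/Y), 21 (T/Y), 23 (H/Y), 27 (A/E), 28 (P/Y).
p = 12/32 = 0.375000.
d = −ln(1 − 0.375000) = −ln(0.625000) = 0.4700.

0.4700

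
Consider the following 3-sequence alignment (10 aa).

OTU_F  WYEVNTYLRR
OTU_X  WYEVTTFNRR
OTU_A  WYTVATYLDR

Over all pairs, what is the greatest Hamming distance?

Pairwise Hamming distances:
  OTU_F vs OTU_X: 3
  OTU_F vs OTU_A: 3
  OTU_X vs OTU_A: 5
The largest is 5, between OTU_X and OTU_A.

5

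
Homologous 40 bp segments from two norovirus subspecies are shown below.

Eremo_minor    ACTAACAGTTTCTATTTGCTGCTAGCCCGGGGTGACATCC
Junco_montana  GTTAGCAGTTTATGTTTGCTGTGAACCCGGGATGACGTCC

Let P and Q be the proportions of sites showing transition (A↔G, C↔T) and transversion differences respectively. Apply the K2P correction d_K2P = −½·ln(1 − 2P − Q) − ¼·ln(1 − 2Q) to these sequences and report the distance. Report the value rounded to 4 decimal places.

Mismatches occur at site 1 (A→G, transition), site 2 (C→T, transition), site 5 (A→G, transition), site 12 (C→A, transversion), site 14 (A→G, transition), site 22 (C→T, transition), site 23 (T→G, transversion), site 25 (G→A, transition), site 32 (G→A, transition), site 37 (A→G, transition).
Of the 10 differences, 8 transitions and 2 transversions over 40 sites: P = 8/40 = 0.200000, Q = 2/40 = 0.050000.
d = −0.5·ln(0.550000) − 0.25·ln(0.900000) = −0.5·(-0.597837) − 0.25·(-0.105361) = 0.3253.

0.3253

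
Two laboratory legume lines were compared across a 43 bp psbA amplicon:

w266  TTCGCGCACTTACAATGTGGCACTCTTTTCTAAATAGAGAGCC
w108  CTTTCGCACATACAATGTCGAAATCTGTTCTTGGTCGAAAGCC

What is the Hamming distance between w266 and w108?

The sequences differ at positions 1 (T/C), 3 (C/T), 4 (G/T), 10 (T/A), 19 (G/C), 21 (C/A), 23 (C/A), 27 (T/G), 32 (A/T), 33 (A/G), 34 (A/G), 36 (A/C), 39 (G/A).
That gives 13 mismatches out of 43 aligned sites, so the Hamming distance is 13.

13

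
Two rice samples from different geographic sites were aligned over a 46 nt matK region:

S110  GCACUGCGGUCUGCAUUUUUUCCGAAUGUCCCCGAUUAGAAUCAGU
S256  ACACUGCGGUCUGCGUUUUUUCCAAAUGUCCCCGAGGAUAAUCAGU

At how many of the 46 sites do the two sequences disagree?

6

The sequences differ at positions 1 (G/A), 15 (A/G), 24 (G/A), 36 (U/G), 37 (U/G), 39 (G/U).
That gives 6 mismatches out of 46 aligned sites, so the Hamming distance is 6.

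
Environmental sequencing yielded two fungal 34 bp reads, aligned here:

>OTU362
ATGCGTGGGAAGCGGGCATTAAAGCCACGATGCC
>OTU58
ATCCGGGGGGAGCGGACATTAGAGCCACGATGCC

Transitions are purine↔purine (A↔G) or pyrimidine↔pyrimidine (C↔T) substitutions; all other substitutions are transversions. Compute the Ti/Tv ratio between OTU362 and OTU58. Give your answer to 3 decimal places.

1.500

Mismatches occur at site 3 (G↔C, transversion), site 6 (T↔G, transversion), site 10 (A↔G, transition), site 16 (G↔A, transition), site 22 (A↔G, transition).
Of the 5 differences, 3 transitions and 2 transversions, so Ti/Tv = 3/2 = 1.500.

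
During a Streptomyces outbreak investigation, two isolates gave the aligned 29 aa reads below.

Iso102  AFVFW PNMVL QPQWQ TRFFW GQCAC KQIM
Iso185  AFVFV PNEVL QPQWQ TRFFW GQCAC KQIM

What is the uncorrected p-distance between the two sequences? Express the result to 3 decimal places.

0.069

The sequences differ at positions 5 (W/V), 8 (M/E).
There are 2 differences over 29 sites, so p = 2/29 = 0.069.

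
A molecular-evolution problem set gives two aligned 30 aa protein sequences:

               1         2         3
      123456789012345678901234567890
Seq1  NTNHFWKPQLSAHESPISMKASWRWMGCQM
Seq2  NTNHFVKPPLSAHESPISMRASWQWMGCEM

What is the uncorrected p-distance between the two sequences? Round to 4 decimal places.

0.1667

Differing sites — 6:W/V; 9:Q/P; 20:K/R; 24:R/Q; 29:Q/E.
There are 5 differences over 30 sites, so p = 5/30 = 0.1667.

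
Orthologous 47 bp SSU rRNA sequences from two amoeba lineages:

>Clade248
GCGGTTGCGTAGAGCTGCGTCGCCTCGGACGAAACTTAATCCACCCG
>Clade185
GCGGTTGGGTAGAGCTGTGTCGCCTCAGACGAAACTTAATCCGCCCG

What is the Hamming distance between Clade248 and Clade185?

4

Differing sites — 8:C/G; 18:C/T; 27:G/A; 43:A/G.
That gives 4 mismatches out of 47 aligned sites, so the Hamming distance is 4.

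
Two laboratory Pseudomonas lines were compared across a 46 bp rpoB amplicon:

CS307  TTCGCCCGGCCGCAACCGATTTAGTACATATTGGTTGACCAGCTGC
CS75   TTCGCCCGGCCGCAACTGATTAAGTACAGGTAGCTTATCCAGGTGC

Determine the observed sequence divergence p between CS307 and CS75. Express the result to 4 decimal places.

0.1957

The sequences differ at positions 17 (C/T), 22 (T/A), 29 (T/G), 30 (A/G), 32 (T/A), 34 (G/C), 37 (G/A), 38 (A/T), 43 (C/G).
There are 9 differences over 46 sites, so p = 9/46 = 0.1957.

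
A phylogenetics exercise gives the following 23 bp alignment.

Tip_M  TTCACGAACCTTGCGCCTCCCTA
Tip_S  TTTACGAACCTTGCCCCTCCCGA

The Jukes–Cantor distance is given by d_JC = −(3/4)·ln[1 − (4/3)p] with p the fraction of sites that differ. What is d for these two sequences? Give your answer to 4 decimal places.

The sequences differ at positions 3 (C/T), 15 (G/C), 22 (T/G).
p = 3/23 = 0.130435.
d = −0.75 · ln(1 − (4/3)·0.130435) = −0.75 · ln(0.826087) = −0.75 · (-0.191055) = 0.1433.

0.1433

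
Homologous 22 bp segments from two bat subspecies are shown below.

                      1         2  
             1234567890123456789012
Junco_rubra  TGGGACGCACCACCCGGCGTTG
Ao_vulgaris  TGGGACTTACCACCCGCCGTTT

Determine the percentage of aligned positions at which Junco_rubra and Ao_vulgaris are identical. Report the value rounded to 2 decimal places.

Mismatches occur at site 7 (G→T), site 8 (C→T), site 17 (G→C), site 22 (G→T).
18 of the 22 sites match, so the percent identity is 18/22 × 100 = 81.82%.

81.82%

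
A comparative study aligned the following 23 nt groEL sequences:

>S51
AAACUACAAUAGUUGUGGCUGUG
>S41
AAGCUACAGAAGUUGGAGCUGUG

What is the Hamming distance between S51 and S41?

Mismatches occur at site 3 (A/G), site 9 (A/G), site 10 (U/A), site 16 (U/G), site 17 (G/A).
That gives 5 mismatches out of 23 aligned sites, so the Hamming distance is 5.

5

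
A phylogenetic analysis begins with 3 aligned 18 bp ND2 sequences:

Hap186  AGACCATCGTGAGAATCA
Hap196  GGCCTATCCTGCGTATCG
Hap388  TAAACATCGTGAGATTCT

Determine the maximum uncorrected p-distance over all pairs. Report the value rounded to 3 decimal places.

Pairwise Hamming distances:
  Hap186 vs Hap196: 7
  Hap186 vs Hap388: 5
  Hap196 vs Hap388: 10
The largest is 10 mismatches, between Hap196 and Hap388; p = 10/18 = 0.556.

0.556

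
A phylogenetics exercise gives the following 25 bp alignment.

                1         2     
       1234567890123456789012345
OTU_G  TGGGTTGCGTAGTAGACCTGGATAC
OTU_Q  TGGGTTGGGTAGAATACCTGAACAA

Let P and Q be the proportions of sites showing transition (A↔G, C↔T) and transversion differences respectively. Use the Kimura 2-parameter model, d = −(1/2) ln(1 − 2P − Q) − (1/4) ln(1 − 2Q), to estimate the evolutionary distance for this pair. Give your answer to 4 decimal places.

Differing sites — 8:C/G (Tv); 13:T/A (Tv); 15:G/T (Tv); 21:G/A (Ti); 23:T/C (Ti); 25:C/A (Tv).
Of the 6 differences, 2 transitions and 4 transversions over 25 sites: P = 2/25 = 0.080000, Q = 4/25 = 0.160000.
d = −0.5·ln(0.680000) − 0.25·ln(0.680000) = −0.5·(-0.385662) − 0.25·(-0.385662) = 0.2892.

0.2892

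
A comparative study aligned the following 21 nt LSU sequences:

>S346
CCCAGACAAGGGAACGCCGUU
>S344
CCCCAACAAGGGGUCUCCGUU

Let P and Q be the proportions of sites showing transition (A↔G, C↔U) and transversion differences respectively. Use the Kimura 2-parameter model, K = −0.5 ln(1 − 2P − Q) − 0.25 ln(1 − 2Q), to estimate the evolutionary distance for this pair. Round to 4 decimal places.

0.2869

The sequences differ at positions 4 (A/C, transversion), 5 (G/A, transition), 13 (A/G, transition), 14 (A/U, transversion), 16 (G/U, transversion).
Of the 5 differences, 2 transitions and 3 transversions over 21 sites: P = 2/21 = 0.095238, Q = 3/21 = 0.142857.
d = −0.5·ln(0.666667) − 0.25·ln(0.714286) = −0.5·(-0.405465) − 0.25·(-0.336472) = 0.2869.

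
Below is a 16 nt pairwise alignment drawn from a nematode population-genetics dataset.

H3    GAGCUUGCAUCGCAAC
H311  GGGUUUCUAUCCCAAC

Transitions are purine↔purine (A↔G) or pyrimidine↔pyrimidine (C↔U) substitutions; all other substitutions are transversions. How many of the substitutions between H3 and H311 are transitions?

Differing sites — 2:A/G (Ti); 4:C/U (Ti); 7:G/C (Tv); 8:C/U (Ti); 12:G/C (Tv).
Of the 5 differences, 3 transitions and 2 transversions, so the answer is 3.

3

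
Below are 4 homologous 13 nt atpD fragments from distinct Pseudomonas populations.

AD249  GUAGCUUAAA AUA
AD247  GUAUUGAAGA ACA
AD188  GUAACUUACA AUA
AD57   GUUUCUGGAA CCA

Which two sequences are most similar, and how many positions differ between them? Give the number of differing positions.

2

Pairwise Hamming distances:
  AD249 vs AD247: 6
  AD249 vs AD188: 2
  AD249 vs AD57: 6
  AD247 vs AD188: 6
  AD247 vs AD57: 7
  AD188 vs AD57: 7
The smallest is 2, between AD249 and AD188.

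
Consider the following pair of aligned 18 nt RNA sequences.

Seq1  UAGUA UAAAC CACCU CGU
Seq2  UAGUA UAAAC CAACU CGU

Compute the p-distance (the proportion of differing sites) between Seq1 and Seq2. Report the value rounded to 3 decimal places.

Differing sites — 13:C/A.
There are 1 differences over 18 sites, so p = 1/18 = 0.056.

0.056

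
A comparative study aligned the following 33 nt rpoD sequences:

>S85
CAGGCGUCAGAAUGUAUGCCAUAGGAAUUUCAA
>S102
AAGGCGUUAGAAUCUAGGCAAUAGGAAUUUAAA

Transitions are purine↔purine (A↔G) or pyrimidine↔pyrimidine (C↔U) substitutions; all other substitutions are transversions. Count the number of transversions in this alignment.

5

Differing sites — 1:C/A (Tv); 8:C/U (Ti); 14:G/C (Tv); 17:U/G (Tv); 20:C/A (Tv); 31:C/A (Tv).
Of the 6 differences, 1 transition and 5 transversions, so the answer is 5.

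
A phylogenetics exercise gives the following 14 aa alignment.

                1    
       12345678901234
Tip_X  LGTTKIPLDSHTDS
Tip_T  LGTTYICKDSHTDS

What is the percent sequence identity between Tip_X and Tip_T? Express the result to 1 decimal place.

Differing sites — 5:K/Y; 7:P/C; 8:L/K.
11 of the 14 sites match, so the percent identity is 11/14 × 100 = 78.6%.

78.6%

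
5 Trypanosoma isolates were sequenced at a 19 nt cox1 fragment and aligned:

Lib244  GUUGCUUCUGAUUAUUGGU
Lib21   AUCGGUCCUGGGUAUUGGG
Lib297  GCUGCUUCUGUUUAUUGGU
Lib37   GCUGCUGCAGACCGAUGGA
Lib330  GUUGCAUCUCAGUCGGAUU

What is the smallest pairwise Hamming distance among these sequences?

Pairwise Hamming distances:
  Lib244 vs Lib21: 7
  Lib244 vs Lib297: 2
  Lib244 vs Lib37: 8
  Lib244 vs Lib330: 8
  Lib21 vs Lib297: 8
  Lib21 vs Lib37: 12
  Lib21 vs Lib330: 13
  Lib297 vs Lib37: 8
  Lib297 vs Lib330: 10
  Lib37 vs Lib330: 13
The smallest is 2, between Lib244 and Lib297.

2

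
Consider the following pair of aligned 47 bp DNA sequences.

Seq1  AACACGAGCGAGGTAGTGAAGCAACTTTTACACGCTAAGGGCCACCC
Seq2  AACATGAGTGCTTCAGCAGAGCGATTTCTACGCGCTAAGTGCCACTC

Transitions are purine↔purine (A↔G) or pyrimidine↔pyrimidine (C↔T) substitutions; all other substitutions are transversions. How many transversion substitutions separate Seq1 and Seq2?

Differing sites — 5:C/T (Ti); 9:C/T (Ti); 11:A/C (Tv); 12:G/T (Tv); 13:G/T (Tv); 14:T/C (Ti); 17:T/C (Ti); 18:G/A (Ti); 19:A/G (Ti); 23:A/G (Ti); 25:C/T (Ti); 28:T/C (Ti); 32:A/G (Ti); 40:G/T (Tv); 46:C/T (Ti).
Of the 15 differences, 11 transitions and 4 transversions, so the answer is 4.

4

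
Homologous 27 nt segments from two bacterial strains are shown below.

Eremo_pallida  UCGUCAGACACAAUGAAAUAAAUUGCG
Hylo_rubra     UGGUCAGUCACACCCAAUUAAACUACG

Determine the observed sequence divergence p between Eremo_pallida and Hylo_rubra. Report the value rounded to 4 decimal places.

0.2963

The sequences differ at positions 2 (C/G), 8 (A/U), 13 (A/C), 14 (U/C), 15 (G/C), 18 (A/U), 23 (U/C), 25 (G/A).
There are 8 differences over 27 sites, so p = 8/27 = 0.2963.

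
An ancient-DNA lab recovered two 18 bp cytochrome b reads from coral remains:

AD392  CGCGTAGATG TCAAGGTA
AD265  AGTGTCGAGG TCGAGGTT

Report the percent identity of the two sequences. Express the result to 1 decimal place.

66.7%

Mismatches occur at site 1 (C/A), site 3 (C/T), site 6 (A/C), site 9 (T/G), site 13 (A/G), site 18 (A/T).
12 of the 18 sites match, so the percent identity is 12/18 × 100 = 66.7%.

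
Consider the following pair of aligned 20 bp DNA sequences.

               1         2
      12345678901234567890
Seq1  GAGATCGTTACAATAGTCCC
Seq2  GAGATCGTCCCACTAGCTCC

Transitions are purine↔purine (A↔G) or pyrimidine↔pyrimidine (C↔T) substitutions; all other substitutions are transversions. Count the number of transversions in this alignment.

2

Differing sites — 9:T/C (Ti); 10:A/C (Tv); 13:A/C (Tv); 17:T/C (Ti); 18:C/T (Ti).
Of the 5 differences, 3 transitions and 2 transversions, so the answer is 2.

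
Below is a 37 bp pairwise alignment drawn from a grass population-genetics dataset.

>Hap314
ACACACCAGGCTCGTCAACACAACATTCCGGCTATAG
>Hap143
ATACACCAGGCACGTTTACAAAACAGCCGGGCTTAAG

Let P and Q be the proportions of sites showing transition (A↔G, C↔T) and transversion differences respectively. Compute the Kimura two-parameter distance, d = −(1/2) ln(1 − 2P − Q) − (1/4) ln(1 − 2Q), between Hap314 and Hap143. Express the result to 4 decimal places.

Differing sites — 2:C/T (Ti); 12:T/A (Tv); 16:C/T (Ti); 17:A/T (Tv); 21:C/A (Tv); 26:T/G (Tv); 27:T/C (Ti); 29:C/G (Tv); 34:A/T (Tv); 35:T/A (Tv).
Of the 10 differences, 3 transitions and 7 transversions over 37 sites: P = 3/37 = 0.081081, Q = 7/37 = 0.189189.
d = −0.5·ln(0.648649) − 0.25·ln(0.621622) = −0.5·(-0.432864) − 0.25·(-0.475423) = 0.3353.

0.3353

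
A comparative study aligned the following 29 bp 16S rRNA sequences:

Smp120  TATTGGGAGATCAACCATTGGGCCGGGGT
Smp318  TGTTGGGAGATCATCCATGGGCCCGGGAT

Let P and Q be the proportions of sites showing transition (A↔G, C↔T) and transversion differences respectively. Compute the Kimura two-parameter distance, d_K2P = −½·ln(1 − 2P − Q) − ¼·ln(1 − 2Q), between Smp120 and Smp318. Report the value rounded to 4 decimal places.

Mismatches occur at site 2 (A↔G, transition), site 14 (A↔T, transversion), site 19 (T↔G, transversion), site 22 (G↔C, transversion), site 28 (G↔A, transition).
Of the 5 differences, 2 transitions and 3 transversions over 29 sites: P = 2/29 = 0.068966, Q = 3/29 = 0.103448.
d = −0.5·ln(0.758620) − 0.25·ln(0.793104) = −0.5·(-0.276254) − 0.25·(-0.231801) = 0.1961.

0.1961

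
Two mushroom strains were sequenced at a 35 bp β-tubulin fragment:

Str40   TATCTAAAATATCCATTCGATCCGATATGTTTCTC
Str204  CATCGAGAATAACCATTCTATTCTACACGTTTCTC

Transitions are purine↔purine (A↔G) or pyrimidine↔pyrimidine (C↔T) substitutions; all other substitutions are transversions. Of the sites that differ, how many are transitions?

5

Mismatches occur at site 1 (T/C, transition), site 5 (T/G, transversion), site 7 (A/G, transition), site 12 (T/A, transversion), site 19 (G/T, transversion), site 22 (C/T, transition), site 24 (G/T, transversion), site 26 (T/C, transition), site 28 (T/C, transition).
Of the 9 differences, 5 transitions and 4 transversions, so the answer is 5.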